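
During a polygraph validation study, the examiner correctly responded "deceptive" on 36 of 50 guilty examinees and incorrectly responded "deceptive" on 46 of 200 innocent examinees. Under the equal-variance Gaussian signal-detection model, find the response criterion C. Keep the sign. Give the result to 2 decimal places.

H = 36/50 = 0.7200
FA = 46/200 = 0.2300
Φ⁻¹(H) = Φ⁻¹(0.7200) = 0.5828
Φ⁻¹(FA) = Φ⁻¹(0.2300) = -0.7388
c = −½·[z(H) + z(FA)] = −0.5 × (0.5828 + (-0.7388)) = 0.0780

C = 0.08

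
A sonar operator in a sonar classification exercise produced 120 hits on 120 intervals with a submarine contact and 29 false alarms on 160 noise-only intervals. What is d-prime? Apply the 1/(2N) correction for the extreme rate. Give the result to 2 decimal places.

d-prime = 3.55

The hit rate is 120/120 = 1, so apply the 1/(2N) correction: H → 1 − 1/(2·120) = 0.99583.
z(H) = z(0.99583) = 2.638
z(FA) = z(0.18125) = -0.911
d' = 2.638 − (-0.911) = 3.549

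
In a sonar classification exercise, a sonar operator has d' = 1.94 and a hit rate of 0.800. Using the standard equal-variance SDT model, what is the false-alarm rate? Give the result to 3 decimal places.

false-alarm rate = 0.136

z(hit rate) = z(0.800) = 0.8416
z(FA) = z(H) − d' = 0.8416 − 1.94 = -1.0984
false-alarm rate = Φ(-1.0984) = 0.1360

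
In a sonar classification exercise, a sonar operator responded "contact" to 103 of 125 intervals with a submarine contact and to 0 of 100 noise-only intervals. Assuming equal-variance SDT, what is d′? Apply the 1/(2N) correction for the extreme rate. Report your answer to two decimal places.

The false-alarm rate is 0/100 = 0, so apply the 1/(2N) correction: FA → 1/(2·100) = 0.00500.
z(H) = z(0.82400) = 0.931
z(FA) = z(0.00500) = -2.576
d' = 0.931 − (-2.576) = 3.507

d′ = 3.51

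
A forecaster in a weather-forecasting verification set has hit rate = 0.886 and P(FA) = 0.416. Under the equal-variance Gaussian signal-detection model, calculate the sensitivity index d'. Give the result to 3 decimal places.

z(H) = 1.2055
z(FA) = -0.2121
d' = z(H) − z(FA) = 1.2055 − (-0.2121) = 1.4176

d' = 1.418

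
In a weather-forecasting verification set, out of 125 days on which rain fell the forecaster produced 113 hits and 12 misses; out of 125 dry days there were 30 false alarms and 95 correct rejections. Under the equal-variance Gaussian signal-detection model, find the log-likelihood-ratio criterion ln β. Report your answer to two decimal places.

ln β = -0.60

H = 113/125 = 0.9040
FA = 30/125 = 0.2400
z(H) = 1.305
z(FA) = -0.706
ln β = −½·[z(H)² − z(FA)²] = −0.5 × (1.703 − 0.498) = -0.6025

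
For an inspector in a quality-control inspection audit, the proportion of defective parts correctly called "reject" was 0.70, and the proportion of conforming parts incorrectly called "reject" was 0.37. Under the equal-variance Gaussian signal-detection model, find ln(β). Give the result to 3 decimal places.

ln β = -0.082

Φ⁻¹(H) = Φ⁻¹(0.70) = 0.5244
Φ⁻¹(FA) = Φ⁻¹(0.37) = -0.3319
ln β = −½·[z(H)² − z(FA)²] = −0.5 × (0.2750 − 0.1102) = -0.0824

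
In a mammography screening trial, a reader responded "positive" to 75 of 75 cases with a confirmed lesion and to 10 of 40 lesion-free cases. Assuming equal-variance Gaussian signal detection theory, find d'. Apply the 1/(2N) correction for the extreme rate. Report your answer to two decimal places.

The hit rate is 75/75 = 1, so apply the 1/(2N) correction: H → 1 − 1/(2·75) = 0.99333.
z(H) = z(0.99333) = 2.475
z(FA) = z(0.25000) = -0.674
d' = 2.475 − (-0.674) = 3.149

d' = 3.15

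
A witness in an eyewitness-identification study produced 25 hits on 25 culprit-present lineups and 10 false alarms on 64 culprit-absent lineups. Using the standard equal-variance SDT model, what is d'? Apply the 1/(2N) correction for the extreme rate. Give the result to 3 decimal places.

d' = 3.064

The hit rate is 25/25 = 1, so apply the 1/(2N) correction: H → 1 − 1/(2·25) = 0.98000.
z(H) = z(0.98000) = 2.0537
z(FA) = z(0.15625) = -1.0100
d' = 2.0537 − (-1.0100) = 3.0637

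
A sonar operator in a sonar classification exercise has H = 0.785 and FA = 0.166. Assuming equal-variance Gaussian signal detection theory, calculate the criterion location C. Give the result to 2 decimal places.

z(0.785) = 0.7892, z(0.166) = -0.9701
c = −½·[z(H) + z(FA)] = −0.5 × (0.7892 + (-0.9701)) = 0.09045
c > 0: the sonar operator has a conservative response bias.

C = 0.09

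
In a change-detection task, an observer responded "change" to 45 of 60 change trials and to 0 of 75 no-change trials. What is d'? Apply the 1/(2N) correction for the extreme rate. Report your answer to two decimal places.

The false-alarm rate is 0/75 = 0, so apply the 1/(2N) correction: FA → 1/(2·75) = 0.00667.
z(H) = z(0.75000) = 0.674
z(FA) = z(0.00667) = -2.475
d' = 0.674 − (-2.475) = 3.149

d' = 3.15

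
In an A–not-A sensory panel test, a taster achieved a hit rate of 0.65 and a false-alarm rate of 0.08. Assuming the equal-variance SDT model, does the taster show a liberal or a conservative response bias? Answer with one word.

conservative

z(H) = 0.385, z(FA) = -1.405
c = −½·(z(H) + z(FA)) = 0.510
c > 0 → conservative criterion (biased toward responding “no”).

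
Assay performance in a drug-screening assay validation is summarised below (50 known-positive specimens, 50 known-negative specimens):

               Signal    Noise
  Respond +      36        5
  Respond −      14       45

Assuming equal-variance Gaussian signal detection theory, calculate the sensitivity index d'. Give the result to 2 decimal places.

d' = 1.86

H = 36/50 = 0.7200
FA = 5/50 = 0.1000
Φ⁻¹(H) = 0.5828
Φ⁻¹(FA) = -1.2816
d' = z(H) − z(FA) = 0.5828 − (-1.2816) = 1.8644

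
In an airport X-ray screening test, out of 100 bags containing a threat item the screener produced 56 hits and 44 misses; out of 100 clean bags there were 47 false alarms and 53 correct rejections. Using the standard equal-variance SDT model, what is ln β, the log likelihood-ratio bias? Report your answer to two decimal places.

H = 56/100 = 0.5600
FA = 47/100 = 0.4700
Φ⁻¹(H) = Φ⁻¹(0.5600) = 0.151
Φ⁻¹(FA) = Φ⁻¹(0.4700) = -0.075
ln β = −½·[z(H)² − z(FA)²] = −0.5 × (0.023 − 0.006) = -0.0085

ln β = -0.01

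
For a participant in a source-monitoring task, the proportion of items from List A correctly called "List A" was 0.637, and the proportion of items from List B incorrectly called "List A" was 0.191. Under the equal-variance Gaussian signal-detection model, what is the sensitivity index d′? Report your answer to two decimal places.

d′ = 1.22

Φ⁻¹(H) = 0.3505
Φ⁻¹(FA) = -0.8742
d' = z(H) − z(FA) = 0.3505 − (-0.8742) = 1.2247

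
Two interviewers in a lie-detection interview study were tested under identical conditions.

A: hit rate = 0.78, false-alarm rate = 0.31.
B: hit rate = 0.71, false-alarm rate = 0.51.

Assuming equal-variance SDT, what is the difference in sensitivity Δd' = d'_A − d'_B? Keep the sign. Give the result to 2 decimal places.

A: z(0.78) = 0.772, z(0.31) = -0.496, d' = 1.268
B: z(0.71) = 0.553, z(0.51) = 0.025, d' = 0.528
Δd' = d'_A − d'_B = 1.268 − 0.528 = 0.740
A has the higher sensitivity.

Δd' = 0.74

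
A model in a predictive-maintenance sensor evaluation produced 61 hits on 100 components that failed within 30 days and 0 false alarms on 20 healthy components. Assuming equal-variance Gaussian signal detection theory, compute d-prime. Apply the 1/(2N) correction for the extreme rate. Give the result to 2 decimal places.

d-prime = 2.24

The false-alarm rate is 0/20 = 0, so apply the 1/(2N) correction: FA → 1/(2·20) = 0.02500.
z(H) = z(0.61000) = 0.279
z(FA) = z(0.02500) = -1.960
d' = 0.279 − (-1.960) = 2.239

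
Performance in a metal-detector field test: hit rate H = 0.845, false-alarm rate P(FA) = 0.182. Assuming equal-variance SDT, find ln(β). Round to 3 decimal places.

ln β = -0.103

z(H) = z(0.845) = 1.0152
z(FA) = z(0.182) = -0.9078
ln β = −½·[z(H)² − z(FA)²] = −0.5 × (1.0306 − 0.8241) = -0.10325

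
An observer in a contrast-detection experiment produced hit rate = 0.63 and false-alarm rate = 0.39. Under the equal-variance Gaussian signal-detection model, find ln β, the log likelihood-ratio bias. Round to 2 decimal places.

z(H) = z(0.63) = 0.332
z(FA) = z(0.39) = -0.279
ln β = −½·[z(H)² − z(FA)²] = −0.5 × (0.110 − 0.078) = -0.016

ln β = -0.02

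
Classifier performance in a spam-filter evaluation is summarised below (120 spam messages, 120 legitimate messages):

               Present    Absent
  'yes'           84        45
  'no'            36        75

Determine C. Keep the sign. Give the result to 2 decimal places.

H = 84/120 = 0.7000
FA = 45/120 = 0.3750
Φ⁻¹(H) = 0.5244
Φ⁻¹(FA) = -0.3186
c = −½·[z(H) + z(FA)] = −0.5 × (0.5244 + (-0.3186)) = -0.1029

C = -0.10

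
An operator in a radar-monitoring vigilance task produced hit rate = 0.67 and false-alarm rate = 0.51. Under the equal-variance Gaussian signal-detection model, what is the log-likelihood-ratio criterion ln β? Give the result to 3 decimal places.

z(H) = 0.4399
z(FA) = 0.0251
ln β = −½·[z(H)² − z(FA)²] = −0.5 × (0.1935 − 0.0006) = -0.09645

ln β = -0.096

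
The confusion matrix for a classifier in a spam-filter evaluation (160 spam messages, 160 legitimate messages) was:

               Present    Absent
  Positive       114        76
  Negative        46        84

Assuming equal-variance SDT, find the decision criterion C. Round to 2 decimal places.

C = -0.25

H = 114/160 = 0.7125
FA = 76/160 = 0.4750
Φ⁻¹(0.7125) = 0.561, Φ⁻¹(0.4750) = -0.063
c = −½·[z(H) + z(FA)] = −0.5 × (0.561 + (-0.063)) = -0.249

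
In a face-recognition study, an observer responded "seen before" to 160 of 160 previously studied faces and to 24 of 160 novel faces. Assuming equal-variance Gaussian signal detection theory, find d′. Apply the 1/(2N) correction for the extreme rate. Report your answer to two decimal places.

The hit rate is 160/160 = 1, so apply the 1/(2N) correction: H → 1 − 1/(2·160) = 0.99687.
z(H) = z(0.99687) = 2.734
z(FA) = z(0.15000) = -1.036
d' = 2.734 − (-1.036) = 3.770

d′ = 3.77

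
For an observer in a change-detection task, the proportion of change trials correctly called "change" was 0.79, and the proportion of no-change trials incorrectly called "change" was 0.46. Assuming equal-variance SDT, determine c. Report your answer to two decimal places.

z(H) = z(0.79) = 0.806
z(FA) = z(0.46) = -0.100
c = −½·[z(H) + z(FA)] = −0.5 × (0.806 + (-0.100)) = -0.353

c = -0.35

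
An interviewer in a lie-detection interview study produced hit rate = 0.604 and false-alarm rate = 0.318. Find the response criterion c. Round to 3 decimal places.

c = 0.105

Φ⁻¹(H) = Φ⁻¹(0.604) = 0.2637
Φ⁻¹(FA) = Φ⁻¹(0.318) = -0.4733
c = −½·[z(H) + z(FA)] = −0.5 × (0.2637 + (-0.4733)) = 0.1048
c > 0: the interviewer has a conservative response bias.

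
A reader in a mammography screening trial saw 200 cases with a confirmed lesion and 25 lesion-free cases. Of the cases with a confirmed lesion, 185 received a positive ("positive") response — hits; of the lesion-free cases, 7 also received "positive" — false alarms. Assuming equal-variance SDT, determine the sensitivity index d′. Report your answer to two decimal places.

H = 185/200 = 0.9250
FA = 7/25 = 0.2800
z(0.9250) = 1.4395, z(0.2800) = -0.5828
d' = z(H) − z(FA) = 1.4395 − (-0.5828) = 2.0223

d′ = 2.02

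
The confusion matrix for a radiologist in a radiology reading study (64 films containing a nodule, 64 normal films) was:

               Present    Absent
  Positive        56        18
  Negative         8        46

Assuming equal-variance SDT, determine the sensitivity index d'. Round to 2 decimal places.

d' = 1.73

H = 56/64 = 0.8750
FA = 18/64 = 0.2812
z(H) = z(0.8750) = 1.150
z(FA) = z(0.2812) = -0.579
d' = z(H) − z(FA) = 1.150 − (-0.579) = 1.729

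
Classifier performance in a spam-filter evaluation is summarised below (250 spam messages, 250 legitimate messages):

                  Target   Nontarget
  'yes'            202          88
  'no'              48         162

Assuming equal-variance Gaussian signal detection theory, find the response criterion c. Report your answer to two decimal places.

c = -0.25

H = 202/250 = 0.8080
FA = 88/250 = 0.3520
z(H) = z(0.8080) = 0.871
z(FA) = z(0.3520) = -0.380
c = −½·[z(H) + z(FA)] = −0.5 × (0.871 + (-0.380)) = -0.2455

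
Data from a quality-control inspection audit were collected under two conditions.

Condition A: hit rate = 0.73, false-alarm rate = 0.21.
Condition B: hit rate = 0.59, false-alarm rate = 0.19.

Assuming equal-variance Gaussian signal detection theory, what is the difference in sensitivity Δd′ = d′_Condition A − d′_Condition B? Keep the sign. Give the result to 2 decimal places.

Condition A: z(0.73) = 0.613, z(0.21) = -0.806, d' = 1.419
Condition B: z(0.59) = 0.228, z(0.19) = -0.878, d' = 1.106
Δd' = d'_Condition A − d'_Condition B = 1.419 − 1.106 = 0.313
Condition A has the higher sensitivity.

Δd′ = 0.31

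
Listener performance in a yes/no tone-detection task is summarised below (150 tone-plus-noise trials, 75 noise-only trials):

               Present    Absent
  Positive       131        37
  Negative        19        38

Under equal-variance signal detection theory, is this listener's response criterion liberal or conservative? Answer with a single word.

liberal

z(H) = 1.142, z(FA) = -0.017
c = −½·(z(H) + z(FA)) = -0.5625
c < 0 → liberal criterion (biased toward responding “yes”).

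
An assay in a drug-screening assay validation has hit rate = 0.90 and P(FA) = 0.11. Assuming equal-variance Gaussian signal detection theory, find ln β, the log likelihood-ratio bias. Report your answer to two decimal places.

z(H) = z(0.90) = 1.282
z(FA) = z(0.11) = -1.227
ln β = −½·[z(H)² − z(FA)²] = −0.5 × (1.644 − 1.506) = -0.069

ln β = -0.07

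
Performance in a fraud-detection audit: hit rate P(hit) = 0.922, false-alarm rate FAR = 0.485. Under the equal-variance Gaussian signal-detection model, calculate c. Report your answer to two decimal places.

c = -0.69

z(H) = z(0.922) = 1.419
z(FA) = z(0.485) = -0.038
c = −½·[z(H) + z(FA)] = −0.5 × (1.419 + (-0.038)) = -0.6905
c < 0: the analyst has a liberal response bias.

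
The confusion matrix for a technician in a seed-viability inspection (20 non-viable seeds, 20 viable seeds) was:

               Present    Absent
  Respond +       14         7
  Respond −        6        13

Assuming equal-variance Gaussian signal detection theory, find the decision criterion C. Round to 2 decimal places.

H = 14/20 = 0.7000
FA = 7/20 = 0.3500
z(H) = z(0.7000) = 0.524
z(FA) = z(0.3500) = -0.385
c = −½·[z(H) + z(FA)] = −0.5 × (0.524 + (-0.385)) = -0.0695
c < 0: the technician has a liberal response bias.

C = -0.07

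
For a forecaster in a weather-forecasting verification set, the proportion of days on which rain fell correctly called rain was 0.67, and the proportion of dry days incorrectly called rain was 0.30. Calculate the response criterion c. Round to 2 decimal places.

z(H) = z(0.67) = 0.440
z(FA) = z(0.30) = -0.524
c = −½·[z(H) + z(FA)] = −0.5 × (0.440 + (-0.524)) = 0.042
c > 0: the forecaster has a conservative response bias.

c = 0.04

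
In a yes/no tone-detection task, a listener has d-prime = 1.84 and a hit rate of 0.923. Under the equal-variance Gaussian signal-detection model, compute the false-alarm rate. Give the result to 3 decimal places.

false-alarm rate = 0.339

z(hit rate) = z(0.923) = 1.4255
z(FA) = z(H) − d' = 1.4255 − 1.84 = -0.4145
false-alarm rate = Φ(-0.4145) = 0.3393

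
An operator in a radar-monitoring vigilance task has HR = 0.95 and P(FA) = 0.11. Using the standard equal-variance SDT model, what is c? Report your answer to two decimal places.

z(H) = z(0.95) = 1.645
z(FA) = z(0.11) = -1.227
c = −½·[z(H) + z(FA)] = −0.5 × (1.645 + (-1.227)) = -0.209
c < 0: the operator has a liberal response bias.

c = -0.21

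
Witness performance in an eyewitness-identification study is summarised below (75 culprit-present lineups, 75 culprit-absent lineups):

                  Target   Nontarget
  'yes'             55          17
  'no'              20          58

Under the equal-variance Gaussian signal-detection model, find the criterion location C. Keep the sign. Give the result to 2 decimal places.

C = 0.06

H = 55/75 = 0.7333
FA = 17/75 = 0.2267
Φ⁻¹(0.7333) = 0.6228, Φ⁻¹(0.2267) = -0.7498
c = −½·[z(H) + z(FA)] = −0.5 × (0.6228 + (-0.7498)) = 0.0635
c > 0: the witness has a conservative response bias.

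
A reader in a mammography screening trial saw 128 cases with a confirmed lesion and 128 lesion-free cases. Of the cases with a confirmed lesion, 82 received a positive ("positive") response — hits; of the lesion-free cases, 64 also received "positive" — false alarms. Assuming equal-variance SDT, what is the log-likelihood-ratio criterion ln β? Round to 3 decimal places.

H = 82/128 = 0.6406
FA = 64/128 = 0.5000
z(0.6406) = 0.3601, z(0.5000) = 0.0000
ln β = −½·[z(H)² − z(FA)²] = −0.5 × (0.1297 − 0.0000) = -0.06485

ln β = -0.065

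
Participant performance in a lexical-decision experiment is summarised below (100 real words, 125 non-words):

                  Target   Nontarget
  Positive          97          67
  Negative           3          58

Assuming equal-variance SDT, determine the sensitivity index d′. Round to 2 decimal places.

d′ = 1.79

H = 97/100 = 0.9700
FA = 67/125 = 0.5360
Φ⁻¹(H) = Φ⁻¹(0.9700) = 1.8808
Φ⁻¹(FA) = Φ⁻¹(0.5360) = 0.0904
d' = z(H) − z(FA) = 1.8808 − 0.0904 = 1.7904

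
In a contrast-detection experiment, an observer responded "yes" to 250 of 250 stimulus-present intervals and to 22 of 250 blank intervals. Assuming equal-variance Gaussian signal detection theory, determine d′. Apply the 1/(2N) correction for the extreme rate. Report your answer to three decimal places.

The hit rate is 250/250 = 1, so apply the 1/(2N) correction: H → 1 − 1/(2·250) = 0.99800.
z(H) = z(0.99800) = 2.8782
z(FA) = z(0.08800) = -1.3532
d' = 2.8782 − (-1.3532) = 4.2314

d′ = 4.231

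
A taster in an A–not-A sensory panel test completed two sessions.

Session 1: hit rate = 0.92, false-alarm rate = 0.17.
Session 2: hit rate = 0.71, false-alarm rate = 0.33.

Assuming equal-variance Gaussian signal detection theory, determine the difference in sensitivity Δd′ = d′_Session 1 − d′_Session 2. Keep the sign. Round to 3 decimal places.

Δd′ = 1.366

Session 1: z(0.92) = 1.4051, z(0.17) = -0.9542, d' = 2.3593
Session 2: z(0.71) = 0.5534, z(0.33) = -0.4399, d' = 0.9933
Δd' = d'_Session 1 − d'_Session 2 = 2.3593 − 0.9933 = 1.3660
Session 1 has the higher sensitivity.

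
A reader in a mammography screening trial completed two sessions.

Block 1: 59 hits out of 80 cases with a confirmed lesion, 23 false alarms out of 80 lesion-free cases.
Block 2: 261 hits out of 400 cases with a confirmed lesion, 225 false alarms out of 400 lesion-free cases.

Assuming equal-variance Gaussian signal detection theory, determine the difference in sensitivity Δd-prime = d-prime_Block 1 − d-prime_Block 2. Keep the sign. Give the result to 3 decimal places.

Block 1: z(0.7375) = 0.6357, z(0.2875) = -0.5607, d' = 1.1964
Block 2: z(0.6525) = 0.3921, z(0.5625) = 0.1573, d' = 0.2348
Δd' = d'_Block 1 − d'_Block 2 = 1.1964 − 0.2348 = 0.9616
Block 1 has the higher sensitivity.

Δd-prime = 0.962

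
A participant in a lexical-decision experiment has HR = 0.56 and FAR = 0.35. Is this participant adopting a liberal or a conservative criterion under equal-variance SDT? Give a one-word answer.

z(H) = 0.151, z(FA) = -0.385
c = −½·(z(H) + z(FA)) = 0.117
c > 0 → conservative criterion (biased toward responding “no”).

conservative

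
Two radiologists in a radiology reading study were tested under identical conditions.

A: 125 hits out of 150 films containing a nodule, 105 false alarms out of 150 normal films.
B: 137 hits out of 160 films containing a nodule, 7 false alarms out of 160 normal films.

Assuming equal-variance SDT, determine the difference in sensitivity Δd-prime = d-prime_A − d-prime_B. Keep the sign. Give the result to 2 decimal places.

A: z(0.8333) = 0.967, z(0.7000) = 0.524, d' = 0.443
B: z(0.8562) = 1.063, z(0.0437) = -1.709, d' = 2.772
Δd' = d'_A − d'_B = 0.443 − 2.772 = -2.329
B has the higher sensitivity.

Δd-prime = -2.33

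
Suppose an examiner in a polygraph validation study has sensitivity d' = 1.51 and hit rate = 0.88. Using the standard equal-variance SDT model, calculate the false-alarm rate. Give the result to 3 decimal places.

false-alarm rate = 0.369

z(hit rate) = z(0.88) = 1.1750
z(FA) = z(H) − d' = 1.1750 − 1.51 = -0.3350
false-alarm rate = Φ(-0.3350) = 0.3688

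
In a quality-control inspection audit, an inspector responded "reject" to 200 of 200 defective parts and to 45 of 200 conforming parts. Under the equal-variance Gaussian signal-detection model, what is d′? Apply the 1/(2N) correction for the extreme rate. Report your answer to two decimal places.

The hit rate is 200/200 = 1, so apply the 1/(2N) correction: H → 1 − 1/(2·200) = 0.99750.
z(H) = z(0.99750) = 2.807
z(FA) = z(0.22500) = -0.755
d' = 2.807 − (-0.755) = 3.562

d′ = 3.56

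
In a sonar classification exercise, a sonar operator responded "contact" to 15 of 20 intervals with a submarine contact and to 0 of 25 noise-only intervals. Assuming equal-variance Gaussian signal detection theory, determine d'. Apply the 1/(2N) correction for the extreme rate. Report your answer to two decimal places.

The false-alarm rate is 0/25 = 0, so apply the 1/(2N) correction: FA → 1/(2·25) = 0.02000.
z(H) = z(0.75000) = 0.674
z(FA) = z(0.02000) = -2.054
d' = 0.674 − (-2.054) = 2.728

d' = 2.73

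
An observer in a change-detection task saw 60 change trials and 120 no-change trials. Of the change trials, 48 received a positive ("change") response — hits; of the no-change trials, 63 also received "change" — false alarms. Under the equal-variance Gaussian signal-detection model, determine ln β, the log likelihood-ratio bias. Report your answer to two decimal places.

ln β = -0.35

H = 48/60 = 0.8000
FA = 63/120 = 0.5250
z(H) = 0.842
z(FA) = 0.063
ln β = −½·[z(H)² − z(FA)²] = −0.5 × (0.709 − 0.004) = -0.3525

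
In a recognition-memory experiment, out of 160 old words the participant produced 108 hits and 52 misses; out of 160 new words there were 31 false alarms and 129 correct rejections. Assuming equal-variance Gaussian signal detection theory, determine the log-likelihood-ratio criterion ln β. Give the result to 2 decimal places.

H = 108/160 = 0.6750
FA = 31/160 = 0.1938
Φ⁻¹(H) = Φ⁻¹(0.6750) = 0.454
Φ⁻¹(FA) = Φ⁻¹(0.1938) = -0.864
ln β = −½·[z(H)² − z(FA)²] = −0.5 × (0.206 − 0.746) = 0.270

ln β = 0.27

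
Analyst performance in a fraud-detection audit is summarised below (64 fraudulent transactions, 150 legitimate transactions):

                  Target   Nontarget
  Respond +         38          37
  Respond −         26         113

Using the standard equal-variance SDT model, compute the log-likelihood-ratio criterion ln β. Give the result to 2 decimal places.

H = 38/64 = 0.5938
FA = 37/150 = 0.2467
Φ⁻¹(H) = 0.237
Φ⁻¹(FA) = -0.685
ln β = −½·[z(H)² − z(FA)²] = −0.5 × (0.056 − 0.469) = 0.2065

ln β = 0.21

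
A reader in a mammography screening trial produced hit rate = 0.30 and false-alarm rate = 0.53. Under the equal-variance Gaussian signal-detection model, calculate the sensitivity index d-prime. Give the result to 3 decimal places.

Φ⁻¹(H) = Φ⁻¹(0.30) = -0.5244
Φ⁻¹(FA) = Φ⁻¹(0.53) = 0.0753
d' = z(H) − z(FA) = -0.5244 − 0.0753 = -0.5997

d-prime = -0.600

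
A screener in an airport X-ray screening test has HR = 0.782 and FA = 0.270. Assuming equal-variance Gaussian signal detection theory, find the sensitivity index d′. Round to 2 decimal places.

Φ⁻¹(H) = 0.779
Φ⁻¹(FA) = -0.613
d' = z(H) − z(FA) = 0.779 − (-0.613) = 1.392

d′ = 1.39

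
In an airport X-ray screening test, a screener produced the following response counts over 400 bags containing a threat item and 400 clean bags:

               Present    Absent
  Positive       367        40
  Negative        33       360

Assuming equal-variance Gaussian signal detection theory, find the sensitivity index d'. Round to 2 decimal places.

H = 367/400 = 0.9175
FA = 40/400 = 0.1000
z(0.9175) = 1.3885, z(0.1000) = -1.2816
d' = z(H) − z(FA) = 1.3885 − (-1.2816) = 2.6701

d' = 2.67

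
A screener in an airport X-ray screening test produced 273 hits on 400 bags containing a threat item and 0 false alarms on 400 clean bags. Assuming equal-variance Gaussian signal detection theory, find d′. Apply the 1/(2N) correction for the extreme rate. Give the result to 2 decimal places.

d′ = 3.50

The false-alarm rate is 0/400 = 0, so apply the 1/(2N) correction: FA → 1/(2·400) = 0.00125.
z(H) = z(0.68250) = 0.475
z(FA) = z(0.00125) = -3.023
d' = 0.475 − (-3.023) = 3.498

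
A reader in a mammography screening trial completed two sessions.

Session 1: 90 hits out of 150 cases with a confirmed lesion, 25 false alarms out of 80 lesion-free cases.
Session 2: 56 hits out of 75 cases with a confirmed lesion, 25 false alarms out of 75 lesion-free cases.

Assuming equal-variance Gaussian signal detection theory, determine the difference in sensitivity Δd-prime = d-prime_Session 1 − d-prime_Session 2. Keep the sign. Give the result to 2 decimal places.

Session 1: z(0.6000) = 0.253, z(0.3125) = -0.489, d' = 0.742
Session 2: z(0.7467) = 0.664, z(0.3333) = -0.431, d' = 1.095
Δd' = d'_Session 1 − d'_Session 2 = 0.742 − 1.095 = -0.353
Session 2 has the higher sensitivity.

Δd-prime = -0.35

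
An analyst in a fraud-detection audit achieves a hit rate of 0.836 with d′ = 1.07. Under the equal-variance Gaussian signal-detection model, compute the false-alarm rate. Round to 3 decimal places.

false-alarm rate = 0.463

z(hit rate) = z(0.836) = 0.9782
z(FA) = z(H) − d' = 0.9782 − 1.07 = -0.0918
false-alarm rate = Φ(-0.0918) = 0.4634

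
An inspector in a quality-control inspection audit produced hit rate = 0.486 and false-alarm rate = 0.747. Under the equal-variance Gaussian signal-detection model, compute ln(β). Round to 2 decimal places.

ln β = 0.22

z(0.486) = -0.035, z(0.747) = 0.665
ln β = −½·[z(H)² − z(FA)²] = −0.5 × (0.001 − 0.442) = 0.2205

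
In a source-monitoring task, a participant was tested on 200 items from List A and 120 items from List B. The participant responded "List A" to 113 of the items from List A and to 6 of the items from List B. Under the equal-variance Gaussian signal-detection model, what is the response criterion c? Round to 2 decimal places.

c = 0.74

H = 113/200 = 0.5650
FA = 6/120 = 0.0500
Φ⁻¹(0.5650) = 0.164, Φ⁻¹(0.0500) = -1.645
c = −½·[z(H) + z(FA)] = −0.5 × (0.164 + (-1.645)) = 0.7405
c > 0: the participant has a conservative response bias.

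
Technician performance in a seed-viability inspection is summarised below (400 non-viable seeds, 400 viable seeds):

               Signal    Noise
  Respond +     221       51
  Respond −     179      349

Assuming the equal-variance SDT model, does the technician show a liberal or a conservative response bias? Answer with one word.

conservative

z(H) = 0.132, z(FA) = -1.138
c = −½·(z(H) + z(FA)) = 0.503
c > 0 → conservative criterion (biased toward responding “no”).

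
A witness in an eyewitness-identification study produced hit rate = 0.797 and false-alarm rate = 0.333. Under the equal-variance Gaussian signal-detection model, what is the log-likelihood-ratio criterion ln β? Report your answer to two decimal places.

ln β = -0.25

Φ⁻¹(H) = Φ⁻¹(0.797) = 0.831
Φ⁻¹(FA) = Φ⁻¹(0.333) = -0.432
ln β = −½·[z(H)² − z(FA)²] = −0.5 × (0.691 − 0.187) = -0.252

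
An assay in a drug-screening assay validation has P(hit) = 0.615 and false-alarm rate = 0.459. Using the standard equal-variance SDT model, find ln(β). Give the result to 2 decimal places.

z(H) = z(0.615) = 0.292
z(FA) = z(0.459) = -0.103
ln β = −½·[z(H)² − z(FA)²] = −0.5 × (0.085 − 0.011) = -0.037

ln β = -0.04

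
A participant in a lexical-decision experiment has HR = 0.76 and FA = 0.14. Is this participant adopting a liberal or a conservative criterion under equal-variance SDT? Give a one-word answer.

z(H) = 0.706, z(FA) = -1.080
c = −½·(z(H) + z(FA)) = 0.187
c > 0 → conservative criterion (biased toward responding “no”).

conservative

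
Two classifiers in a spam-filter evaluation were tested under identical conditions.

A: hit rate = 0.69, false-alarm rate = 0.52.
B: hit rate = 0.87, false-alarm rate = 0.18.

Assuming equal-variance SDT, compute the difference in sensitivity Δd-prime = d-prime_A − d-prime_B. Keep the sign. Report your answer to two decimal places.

A: z(0.69) = 0.496, z(0.52) = 0.050, d' = 0.446
B: z(0.87) = 1.126, z(0.18) = -0.915, d' = 2.041
Δd' = d'_A − d'_B = 0.446 − 2.041 = -1.595
B has the higher sensitivity.

Δd-prime = -1.60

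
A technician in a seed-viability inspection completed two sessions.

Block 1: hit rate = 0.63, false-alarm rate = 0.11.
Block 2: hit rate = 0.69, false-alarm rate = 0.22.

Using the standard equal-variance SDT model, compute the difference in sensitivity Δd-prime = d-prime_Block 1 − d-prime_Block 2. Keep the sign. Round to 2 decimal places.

Block 1: z(0.63) = 0.332, z(0.11) = -1.227, d' = 1.559
Block 2: z(0.69) = 0.496, z(0.22) = -0.772, d' = 1.268
Δd' = d'_Block 1 − d'_Block 2 = 1.559 − 1.268 = 0.291
Block 1 has the higher sensitivity.

Δd-prime = 0.29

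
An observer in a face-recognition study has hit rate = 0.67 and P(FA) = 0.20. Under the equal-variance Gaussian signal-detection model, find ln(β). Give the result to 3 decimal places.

Φ⁻¹(0.67) = 0.4399, Φ⁻¹(0.20) = -0.8416
ln β = −½·[z(H)² − z(FA)²] = −0.5 × (0.1935 − 0.7083) = 0.2574

ln β = 0.257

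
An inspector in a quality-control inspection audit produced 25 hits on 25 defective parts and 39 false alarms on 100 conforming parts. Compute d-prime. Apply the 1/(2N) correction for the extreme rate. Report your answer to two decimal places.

The hit rate is 25/25 = 1, so apply the 1/(2N) correction: H → 1 − 1/(2·25) = 0.98000.
z(H) = z(0.98000) = 2.054
z(FA) = z(0.39000) = -0.279
d' = 2.054 − (-0.279) = 2.333

d-prime = 2.33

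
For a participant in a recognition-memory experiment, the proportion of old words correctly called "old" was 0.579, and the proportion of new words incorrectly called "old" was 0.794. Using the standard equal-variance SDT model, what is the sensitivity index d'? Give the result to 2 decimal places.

z(H) = 0.199
z(FA) = 0.820
d' = z(H) − z(FA) = 0.199 − 0.820 = -0.621

d' = -0.62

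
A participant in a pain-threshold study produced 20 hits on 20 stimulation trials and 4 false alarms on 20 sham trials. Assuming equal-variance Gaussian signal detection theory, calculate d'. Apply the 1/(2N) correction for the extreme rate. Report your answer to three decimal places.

The hit rate is 20/20 = 1, so apply the 1/(2N) correction: H → 1 − 1/(2·20) = 0.97500.
z(H) = z(0.97500) = 1.9600
z(FA) = z(0.20000) = -0.8416
d' = 1.9600 − (-0.8416) = 2.8016

d' = 2.802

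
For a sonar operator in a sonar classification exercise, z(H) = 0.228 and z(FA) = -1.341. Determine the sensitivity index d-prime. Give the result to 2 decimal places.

d-prime = 1.57

d' = z(H) − z(FA) = 0.228 − (-1.341) = 1.569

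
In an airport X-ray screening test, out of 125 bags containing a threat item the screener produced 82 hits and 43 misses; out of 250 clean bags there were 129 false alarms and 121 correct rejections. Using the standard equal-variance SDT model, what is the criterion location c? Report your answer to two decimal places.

H = 82/125 = 0.6560
FA = 129/250 = 0.5160
Φ⁻¹(0.6560) = 0.402, Φ⁻¹(0.5160) = 0.040
c = −½·[z(H) + z(FA)] = −0.5 × (0.402 + 0.040) = -0.221

c = -0.22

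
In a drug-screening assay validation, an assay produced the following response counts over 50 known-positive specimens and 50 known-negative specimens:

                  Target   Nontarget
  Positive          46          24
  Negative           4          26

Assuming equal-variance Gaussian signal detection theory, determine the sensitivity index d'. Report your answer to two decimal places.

H = 46/50 = 0.9200
FA = 24/50 = 0.4800
z(0.9200) = 1.405, z(0.4800) = -0.050
d' = z(H) − z(FA) = 1.405 − (-0.050) = 1.455

d' = 1.46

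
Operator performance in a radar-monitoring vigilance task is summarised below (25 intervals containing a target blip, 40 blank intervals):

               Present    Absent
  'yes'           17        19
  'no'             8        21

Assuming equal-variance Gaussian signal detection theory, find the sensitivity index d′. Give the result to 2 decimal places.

d′ = 0.53

H = 17/25 = 0.6800
FA = 19/40 = 0.4750
z(0.6800) = 0.4677, z(0.4750) = -0.0627
d' = z(H) − z(FA) = 0.4677 − (-0.0627) = 0.5304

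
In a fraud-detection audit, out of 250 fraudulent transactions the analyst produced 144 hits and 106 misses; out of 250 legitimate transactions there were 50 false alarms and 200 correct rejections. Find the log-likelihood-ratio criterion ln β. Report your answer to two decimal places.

ln β = 0.34

H = 144/250 = 0.5760
FA = 50/250 = 0.2000
z(H) = 0.192
z(FA) = -0.842
ln β = −½·[z(H)² − z(FA)²] = −0.5 × (0.037 − 0.709) = 0.336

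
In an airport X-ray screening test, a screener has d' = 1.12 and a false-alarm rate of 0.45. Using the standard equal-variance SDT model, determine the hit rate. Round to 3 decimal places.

z(false-alarm rate) = z(0.45) = -0.1257
z(H) = z(FA) + d' = -0.1257 + 1.12 = 0.9943
hit rate = Φ(0.9943) = 0.8400

hit rate = 0.840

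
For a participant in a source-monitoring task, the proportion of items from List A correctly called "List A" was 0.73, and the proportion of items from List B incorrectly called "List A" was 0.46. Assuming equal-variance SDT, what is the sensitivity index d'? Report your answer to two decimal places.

d' = 0.71

z(0.73) = 0.6128, z(0.46) = -0.1004
d' = z(H) − z(FA) = 0.6128 − (-0.1004) = 0.7132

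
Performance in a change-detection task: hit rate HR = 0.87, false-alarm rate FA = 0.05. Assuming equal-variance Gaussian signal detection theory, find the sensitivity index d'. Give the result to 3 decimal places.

d' = 2.771

Φ⁻¹(0.87) = 1.1264, Φ⁻¹(0.05) = -1.6449
d' = z(H) − z(FA) = 1.1264 − (-1.6449) = 2.7713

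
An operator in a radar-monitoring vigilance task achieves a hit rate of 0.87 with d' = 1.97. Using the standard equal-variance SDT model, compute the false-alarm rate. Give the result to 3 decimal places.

z(hit rate) = z(0.87) = 1.1264
z(FA) = z(H) − d' = 1.1264 − 1.97 = -0.8436
false-alarm rate = Φ(-0.8436) = 0.1994

false-alarm rate = 0.199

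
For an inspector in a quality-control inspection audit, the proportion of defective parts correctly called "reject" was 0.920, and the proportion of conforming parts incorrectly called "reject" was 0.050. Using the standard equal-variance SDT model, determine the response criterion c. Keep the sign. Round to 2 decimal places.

c = 0.12

Φ⁻¹(H) = Φ⁻¹(0.920) = 1.4051
Φ⁻¹(FA) = Φ⁻¹(0.050) = -1.6449
c = −½·[z(H) + z(FA)] = −0.5 × (1.4051 + (-1.6449)) = 0.1199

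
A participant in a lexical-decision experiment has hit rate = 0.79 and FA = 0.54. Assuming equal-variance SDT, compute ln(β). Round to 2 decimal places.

z(H) = z(0.79) = 0.806
z(FA) = z(0.54) = 0.100
ln β = −½·[z(H)² − z(FA)²] = −0.5 × (0.650 − 0.010) = -0.320

ln β = -0.32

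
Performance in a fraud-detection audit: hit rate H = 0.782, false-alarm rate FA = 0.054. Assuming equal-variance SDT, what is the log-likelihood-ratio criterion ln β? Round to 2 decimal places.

ln β = 0.99

z(0.782) = 0.779, z(0.054) = -1.607
ln β = −½·[z(H)² − z(FA)²] = −0.5 × (0.607 − 2.582) = 0.9875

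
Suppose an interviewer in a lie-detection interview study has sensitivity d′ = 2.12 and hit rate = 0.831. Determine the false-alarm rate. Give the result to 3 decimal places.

z(hit rate) = z(0.831) = 0.9581
z(FA) = z(H) − d' = 0.9581 − 2.12 = -1.1619
false-alarm rate = Φ(-1.1619) = 0.1226

false-alarm rate = 0.123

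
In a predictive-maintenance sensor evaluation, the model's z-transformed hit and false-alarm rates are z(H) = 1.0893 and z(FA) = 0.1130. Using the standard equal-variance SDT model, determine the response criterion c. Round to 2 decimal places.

c = -0.60

c = −½·[z(H) + z(FA)] = −½·(1.0893 + 0.1130) = -0.60115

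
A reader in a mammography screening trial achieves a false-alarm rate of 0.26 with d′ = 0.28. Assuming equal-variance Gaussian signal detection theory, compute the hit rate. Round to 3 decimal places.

hit rate = 0.358

z(false-alarm rate) = z(0.26) = -0.6433
z(H) = z(FA) + d' = -0.6433 + 0.28 = -0.3633
hit rate = Φ(-0.3633) = 0.3582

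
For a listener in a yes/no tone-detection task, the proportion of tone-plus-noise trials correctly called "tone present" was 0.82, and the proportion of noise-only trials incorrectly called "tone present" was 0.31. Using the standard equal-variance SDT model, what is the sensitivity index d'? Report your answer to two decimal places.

d' = 1.41

Φ⁻¹(H) = 0.915
Φ⁻¹(FA) = -0.496
d' = z(H) − z(FA) = 0.915 − (-0.496) = 1.411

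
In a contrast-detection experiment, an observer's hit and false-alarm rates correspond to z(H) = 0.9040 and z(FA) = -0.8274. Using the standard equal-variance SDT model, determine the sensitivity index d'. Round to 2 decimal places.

d' = z(H) − z(FA) = 0.9040 − (-0.8274) = 1.7314

d' = 1.73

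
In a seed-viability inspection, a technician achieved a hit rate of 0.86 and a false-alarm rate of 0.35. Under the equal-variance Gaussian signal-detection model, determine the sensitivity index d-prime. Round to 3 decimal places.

d-prime = 1.466

Φ⁻¹(H) = 1.0803
Φ⁻¹(FA) = -0.3853
d' = z(H) − z(FA) = 1.0803 − (-0.3853) = 1.4656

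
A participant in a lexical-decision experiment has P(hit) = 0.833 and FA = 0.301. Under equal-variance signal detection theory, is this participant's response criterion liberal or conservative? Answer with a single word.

liberal

z(H) = 0.966, z(FA) = -0.522
c = −½·(z(H) + z(FA)) = -0.222
c < 0 → liberal criterion (biased toward responding “yes”).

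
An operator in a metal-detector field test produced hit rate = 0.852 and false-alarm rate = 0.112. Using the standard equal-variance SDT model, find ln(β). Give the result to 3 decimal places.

ln β = 0.193

z(0.852) = 1.0450, z(0.112) = -1.2160
ln β = −½·[z(H)² − z(FA)²] = −0.5 × (1.0920 − 1.4787) = 0.19335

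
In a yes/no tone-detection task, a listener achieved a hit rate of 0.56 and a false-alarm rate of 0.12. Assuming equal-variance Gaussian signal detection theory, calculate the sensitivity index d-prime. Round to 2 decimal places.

d-prime = 1.33

z(H) = 0.1510
z(FA) = -1.1750
d' = z(H) − z(FA) = 0.1510 − (-1.1750) = 1.3260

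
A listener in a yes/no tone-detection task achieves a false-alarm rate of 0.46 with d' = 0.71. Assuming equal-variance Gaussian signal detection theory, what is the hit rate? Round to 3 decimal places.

z(false-alarm rate) = z(0.46) = -0.1004
z(H) = z(FA) + d' = -0.1004 + 0.71 = 0.6096
hit rate = Φ(0.6096) = 0.7289

hit rate = 0.729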